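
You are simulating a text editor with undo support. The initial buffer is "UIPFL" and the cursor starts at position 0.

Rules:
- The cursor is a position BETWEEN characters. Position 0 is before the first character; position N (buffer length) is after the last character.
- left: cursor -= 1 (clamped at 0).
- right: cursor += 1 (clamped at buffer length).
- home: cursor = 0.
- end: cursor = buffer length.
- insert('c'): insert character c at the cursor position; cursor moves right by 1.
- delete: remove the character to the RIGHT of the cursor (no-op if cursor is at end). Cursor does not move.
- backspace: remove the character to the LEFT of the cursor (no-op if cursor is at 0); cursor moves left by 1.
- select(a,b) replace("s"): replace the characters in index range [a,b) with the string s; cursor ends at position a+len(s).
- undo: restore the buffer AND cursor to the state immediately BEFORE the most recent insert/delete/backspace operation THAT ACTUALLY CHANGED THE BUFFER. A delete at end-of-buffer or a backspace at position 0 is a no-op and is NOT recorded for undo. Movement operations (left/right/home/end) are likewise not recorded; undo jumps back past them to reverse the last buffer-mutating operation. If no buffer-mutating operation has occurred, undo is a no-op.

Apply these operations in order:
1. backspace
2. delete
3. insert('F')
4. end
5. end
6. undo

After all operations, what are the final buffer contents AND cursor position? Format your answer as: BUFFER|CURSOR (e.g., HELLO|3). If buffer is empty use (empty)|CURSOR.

Answer: IPFL|0

Derivation:
After op 1 (backspace): buf='UIPFL' cursor=0
After op 2 (delete): buf='IPFL' cursor=0
After op 3 (insert('F')): buf='FIPFL' cursor=1
After op 4 (end): buf='FIPFL' cursor=5
After op 5 (end): buf='FIPFL' cursor=5
After op 6 (undo): buf='IPFL' cursor=0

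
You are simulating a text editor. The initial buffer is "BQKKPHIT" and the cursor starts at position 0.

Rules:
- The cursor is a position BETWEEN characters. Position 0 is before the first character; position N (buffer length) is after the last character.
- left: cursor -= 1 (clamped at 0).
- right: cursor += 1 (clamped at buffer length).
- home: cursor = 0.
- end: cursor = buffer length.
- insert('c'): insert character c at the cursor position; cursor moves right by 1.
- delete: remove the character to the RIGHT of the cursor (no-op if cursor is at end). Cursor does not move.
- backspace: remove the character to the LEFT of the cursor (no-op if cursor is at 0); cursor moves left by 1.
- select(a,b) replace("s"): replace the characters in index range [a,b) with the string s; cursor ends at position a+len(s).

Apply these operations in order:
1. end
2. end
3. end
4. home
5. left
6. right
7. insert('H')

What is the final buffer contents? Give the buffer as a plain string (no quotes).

Answer: BHQKKPHIT

Derivation:
After op 1 (end): buf='BQKKPHIT' cursor=8
After op 2 (end): buf='BQKKPHIT' cursor=8
After op 3 (end): buf='BQKKPHIT' cursor=8
After op 4 (home): buf='BQKKPHIT' cursor=0
After op 5 (left): buf='BQKKPHIT' cursor=0
After op 6 (right): buf='BQKKPHIT' cursor=1
After op 7 (insert('H')): buf='BHQKKPHIT' cursor=2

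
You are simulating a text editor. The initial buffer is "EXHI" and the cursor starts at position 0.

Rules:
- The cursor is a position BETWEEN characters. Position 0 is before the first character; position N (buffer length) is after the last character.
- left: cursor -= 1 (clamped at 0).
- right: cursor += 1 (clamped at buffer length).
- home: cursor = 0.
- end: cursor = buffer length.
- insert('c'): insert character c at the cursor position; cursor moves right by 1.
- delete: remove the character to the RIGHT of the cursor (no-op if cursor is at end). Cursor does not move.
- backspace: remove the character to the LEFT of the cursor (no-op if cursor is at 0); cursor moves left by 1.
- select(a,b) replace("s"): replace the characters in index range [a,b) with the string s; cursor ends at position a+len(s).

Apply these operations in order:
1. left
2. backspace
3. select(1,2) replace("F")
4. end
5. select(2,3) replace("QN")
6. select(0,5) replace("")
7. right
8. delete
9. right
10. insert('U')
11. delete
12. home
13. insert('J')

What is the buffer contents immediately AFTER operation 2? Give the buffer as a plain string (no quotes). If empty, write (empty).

Answer: EXHI

Derivation:
After op 1 (left): buf='EXHI' cursor=0
After op 2 (backspace): buf='EXHI' cursor=0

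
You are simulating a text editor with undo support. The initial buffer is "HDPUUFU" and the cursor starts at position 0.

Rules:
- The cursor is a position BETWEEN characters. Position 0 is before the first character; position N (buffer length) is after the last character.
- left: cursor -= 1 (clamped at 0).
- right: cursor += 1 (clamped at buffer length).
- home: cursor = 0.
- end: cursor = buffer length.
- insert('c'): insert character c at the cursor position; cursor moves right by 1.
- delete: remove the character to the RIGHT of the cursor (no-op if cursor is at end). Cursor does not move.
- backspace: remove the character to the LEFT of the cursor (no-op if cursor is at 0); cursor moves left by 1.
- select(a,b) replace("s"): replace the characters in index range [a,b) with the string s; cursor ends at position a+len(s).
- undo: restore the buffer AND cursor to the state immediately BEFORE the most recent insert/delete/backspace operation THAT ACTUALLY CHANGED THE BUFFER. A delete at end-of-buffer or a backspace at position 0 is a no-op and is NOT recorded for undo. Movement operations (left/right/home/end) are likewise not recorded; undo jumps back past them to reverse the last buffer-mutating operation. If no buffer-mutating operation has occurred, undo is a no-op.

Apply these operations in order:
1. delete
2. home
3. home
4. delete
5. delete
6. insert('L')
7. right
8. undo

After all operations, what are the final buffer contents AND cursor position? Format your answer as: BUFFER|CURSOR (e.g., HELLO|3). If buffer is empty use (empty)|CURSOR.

After op 1 (delete): buf='DPUUFU' cursor=0
After op 2 (home): buf='DPUUFU' cursor=0
After op 3 (home): buf='DPUUFU' cursor=0
After op 4 (delete): buf='PUUFU' cursor=0
After op 5 (delete): buf='UUFU' cursor=0
After op 6 (insert('L')): buf='LUUFU' cursor=1
After op 7 (right): buf='LUUFU' cursor=2
After op 8 (undo): buf='UUFU' cursor=0

Answer: UUFU|0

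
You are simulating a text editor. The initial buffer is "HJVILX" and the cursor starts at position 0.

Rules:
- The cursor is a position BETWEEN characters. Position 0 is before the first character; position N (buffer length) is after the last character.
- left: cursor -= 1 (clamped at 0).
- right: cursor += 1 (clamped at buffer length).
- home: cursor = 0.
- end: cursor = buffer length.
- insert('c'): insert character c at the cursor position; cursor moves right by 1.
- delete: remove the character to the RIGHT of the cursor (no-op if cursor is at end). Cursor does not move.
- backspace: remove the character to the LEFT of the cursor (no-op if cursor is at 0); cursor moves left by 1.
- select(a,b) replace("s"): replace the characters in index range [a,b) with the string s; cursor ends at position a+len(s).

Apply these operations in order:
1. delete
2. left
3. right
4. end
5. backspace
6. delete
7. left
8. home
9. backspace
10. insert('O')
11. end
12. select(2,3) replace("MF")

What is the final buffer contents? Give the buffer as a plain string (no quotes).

Answer: OJMFIL

Derivation:
After op 1 (delete): buf='JVILX' cursor=0
After op 2 (left): buf='JVILX' cursor=0
After op 3 (right): buf='JVILX' cursor=1
After op 4 (end): buf='JVILX' cursor=5
After op 5 (backspace): buf='JVIL' cursor=4
After op 6 (delete): buf='JVIL' cursor=4
After op 7 (left): buf='JVIL' cursor=3
After op 8 (home): buf='JVIL' cursor=0
After op 9 (backspace): buf='JVIL' cursor=0
After op 10 (insert('O')): buf='OJVIL' cursor=1
After op 11 (end): buf='OJVIL' cursor=5
After op 12 (select(2,3) replace("MF")): buf='OJMFIL' cursor=4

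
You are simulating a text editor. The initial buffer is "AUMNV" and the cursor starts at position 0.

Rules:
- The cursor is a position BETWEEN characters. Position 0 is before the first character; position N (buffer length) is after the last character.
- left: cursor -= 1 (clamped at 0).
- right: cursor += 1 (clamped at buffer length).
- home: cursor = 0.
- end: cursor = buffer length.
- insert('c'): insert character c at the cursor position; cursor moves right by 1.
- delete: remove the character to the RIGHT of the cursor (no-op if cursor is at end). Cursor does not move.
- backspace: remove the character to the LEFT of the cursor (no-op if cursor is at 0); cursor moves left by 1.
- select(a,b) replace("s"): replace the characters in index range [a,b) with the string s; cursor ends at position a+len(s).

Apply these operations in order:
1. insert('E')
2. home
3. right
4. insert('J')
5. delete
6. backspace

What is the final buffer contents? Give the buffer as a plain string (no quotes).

Answer: EUMNV

Derivation:
After op 1 (insert('E')): buf='EAUMNV' cursor=1
After op 2 (home): buf='EAUMNV' cursor=0
After op 3 (right): buf='EAUMNV' cursor=1
After op 4 (insert('J')): buf='EJAUMNV' cursor=2
After op 5 (delete): buf='EJUMNV' cursor=2
After op 6 (backspace): buf='EUMNV' cursor=1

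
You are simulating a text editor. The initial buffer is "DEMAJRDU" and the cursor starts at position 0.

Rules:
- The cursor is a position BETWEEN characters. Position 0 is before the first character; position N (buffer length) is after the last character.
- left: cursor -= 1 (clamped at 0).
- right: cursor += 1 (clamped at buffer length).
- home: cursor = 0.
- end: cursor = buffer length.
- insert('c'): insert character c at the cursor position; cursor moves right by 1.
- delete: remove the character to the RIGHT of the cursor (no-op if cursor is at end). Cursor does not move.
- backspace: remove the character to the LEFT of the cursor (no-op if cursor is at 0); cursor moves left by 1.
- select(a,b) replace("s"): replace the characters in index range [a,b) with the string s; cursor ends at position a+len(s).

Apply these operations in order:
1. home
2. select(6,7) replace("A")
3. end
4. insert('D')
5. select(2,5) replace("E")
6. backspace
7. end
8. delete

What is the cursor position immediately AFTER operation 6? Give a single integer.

Answer: 2

Derivation:
After op 1 (home): buf='DEMAJRDU' cursor=0
After op 2 (select(6,7) replace("A")): buf='DEMAJRAU' cursor=7
After op 3 (end): buf='DEMAJRAU' cursor=8
After op 4 (insert('D')): buf='DEMAJRAUD' cursor=9
After op 5 (select(2,5) replace("E")): buf='DEERAUD' cursor=3
After op 6 (backspace): buf='DERAUD' cursor=2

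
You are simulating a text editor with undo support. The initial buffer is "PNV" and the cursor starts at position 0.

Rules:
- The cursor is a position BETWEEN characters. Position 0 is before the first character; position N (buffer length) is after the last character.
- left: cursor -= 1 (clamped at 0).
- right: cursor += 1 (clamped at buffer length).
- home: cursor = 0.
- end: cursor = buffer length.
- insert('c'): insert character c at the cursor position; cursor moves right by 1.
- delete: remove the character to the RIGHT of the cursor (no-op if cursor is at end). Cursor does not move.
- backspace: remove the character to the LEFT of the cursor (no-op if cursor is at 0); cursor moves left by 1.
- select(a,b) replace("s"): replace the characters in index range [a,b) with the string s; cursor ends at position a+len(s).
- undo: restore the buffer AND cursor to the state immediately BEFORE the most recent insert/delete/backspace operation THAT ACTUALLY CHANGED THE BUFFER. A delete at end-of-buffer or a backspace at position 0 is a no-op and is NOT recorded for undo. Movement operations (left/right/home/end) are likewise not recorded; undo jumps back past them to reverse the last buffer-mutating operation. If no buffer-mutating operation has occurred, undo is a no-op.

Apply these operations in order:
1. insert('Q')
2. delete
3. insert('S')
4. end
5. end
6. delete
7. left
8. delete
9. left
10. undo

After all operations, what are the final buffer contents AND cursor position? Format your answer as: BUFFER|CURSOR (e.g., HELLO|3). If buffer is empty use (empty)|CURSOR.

Answer: QSNV|3

Derivation:
After op 1 (insert('Q')): buf='QPNV' cursor=1
After op 2 (delete): buf='QNV' cursor=1
After op 3 (insert('S')): buf='QSNV' cursor=2
After op 4 (end): buf='QSNV' cursor=4
After op 5 (end): buf='QSNV' cursor=4
After op 6 (delete): buf='QSNV' cursor=4
After op 7 (left): buf='QSNV' cursor=3
After op 8 (delete): buf='QSN' cursor=3
After op 9 (left): buf='QSN' cursor=2
After op 10 (undo): buf='QSNV' cursor=3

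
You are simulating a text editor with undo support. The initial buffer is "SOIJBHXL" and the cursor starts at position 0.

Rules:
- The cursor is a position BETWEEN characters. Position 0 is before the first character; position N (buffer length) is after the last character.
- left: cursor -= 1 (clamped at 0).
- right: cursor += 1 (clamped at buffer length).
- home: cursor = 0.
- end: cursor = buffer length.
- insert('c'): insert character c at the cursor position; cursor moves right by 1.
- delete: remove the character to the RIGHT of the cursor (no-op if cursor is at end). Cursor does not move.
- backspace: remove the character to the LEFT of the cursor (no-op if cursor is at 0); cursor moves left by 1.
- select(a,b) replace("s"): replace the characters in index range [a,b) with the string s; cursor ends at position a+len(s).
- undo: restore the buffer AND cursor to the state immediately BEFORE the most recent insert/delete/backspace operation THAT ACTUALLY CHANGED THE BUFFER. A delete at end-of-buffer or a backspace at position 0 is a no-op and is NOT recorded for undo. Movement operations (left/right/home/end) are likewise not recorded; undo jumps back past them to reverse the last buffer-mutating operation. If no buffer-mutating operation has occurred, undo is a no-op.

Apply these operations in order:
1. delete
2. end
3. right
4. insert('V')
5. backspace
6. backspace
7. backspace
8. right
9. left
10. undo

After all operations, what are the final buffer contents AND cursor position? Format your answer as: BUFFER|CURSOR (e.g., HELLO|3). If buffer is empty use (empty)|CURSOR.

Answer: OIJBHX|6

Derivation:
After op 1 (delete): buf='OIJBHXL' cursor=0
After op 2 (end): buf='OIJBHXL' cursor=7
After op 3 (right): buf='OIJBHXL' cursor=7
After op 4 (insert('V')): buf='OIJBHXLV' cursor=8
After op 5 (backspace): buf='OIJBHXL' cursor=7
After op 6 (backspace): buf='OIJBHX' cursor=6
After op 7 (backspace): buf='OIJBH' cursor=5
After op 8 (right): buf='OIJBH' cursor=5
After op 9 (left): buf='OIJBH' cursor=4
After op 10 (undo): buf='OIJBHX' cursor=6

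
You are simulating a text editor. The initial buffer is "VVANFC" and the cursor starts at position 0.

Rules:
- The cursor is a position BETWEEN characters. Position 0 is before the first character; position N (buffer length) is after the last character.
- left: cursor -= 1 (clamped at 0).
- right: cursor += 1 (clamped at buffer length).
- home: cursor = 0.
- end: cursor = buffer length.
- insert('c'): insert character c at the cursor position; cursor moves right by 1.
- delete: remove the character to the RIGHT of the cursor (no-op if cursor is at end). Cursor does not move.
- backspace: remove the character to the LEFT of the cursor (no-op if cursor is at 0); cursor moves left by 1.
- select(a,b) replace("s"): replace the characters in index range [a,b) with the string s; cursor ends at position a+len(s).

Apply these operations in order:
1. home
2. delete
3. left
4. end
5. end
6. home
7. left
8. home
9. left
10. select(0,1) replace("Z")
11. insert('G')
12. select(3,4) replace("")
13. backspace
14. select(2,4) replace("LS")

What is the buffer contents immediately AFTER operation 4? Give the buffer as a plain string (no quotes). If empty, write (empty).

After op 1 (home): buf='VVANFC' cursor=0
After op 2 (delete): buf='VANFC' cursor=0
After op 3 (left): buf='VANFC' cursor=0
After op 4 (end): buf='VANFC' cursor=5

Answer: VANFC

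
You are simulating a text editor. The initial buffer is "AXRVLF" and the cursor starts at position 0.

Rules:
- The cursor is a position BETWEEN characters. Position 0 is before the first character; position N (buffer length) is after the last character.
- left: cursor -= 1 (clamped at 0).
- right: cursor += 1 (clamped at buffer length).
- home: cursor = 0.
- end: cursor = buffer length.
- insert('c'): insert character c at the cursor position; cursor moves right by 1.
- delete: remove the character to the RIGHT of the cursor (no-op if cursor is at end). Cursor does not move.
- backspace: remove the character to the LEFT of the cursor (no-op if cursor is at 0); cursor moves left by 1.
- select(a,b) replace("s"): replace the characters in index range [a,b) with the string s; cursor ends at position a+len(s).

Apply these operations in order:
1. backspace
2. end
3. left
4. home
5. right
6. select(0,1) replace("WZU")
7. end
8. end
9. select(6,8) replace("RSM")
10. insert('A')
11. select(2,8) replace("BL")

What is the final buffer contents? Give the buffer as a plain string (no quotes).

After op 1 (backspace): buf='AXRVLF' cursor=0
After op 2 (end): buf='AXRVLF' cursor=6
After op 3 (left): buf='AXRVLF' cursor=5
After op 4 (home): buf='AXRVLF' cursor=0
After op 5 (right): buf='AXRVLF' cursor=1
After op 6 (select(0,1) replace("WZU")): buf='WZUXRVLF' cursor=3
After op 7 (end): buf='WZUXRVLF' cursor=8
After op 8 (end): buf='WZUXRVLF' cursor=8
After op 9 (select(6,8) replace("RSM")): buf='WZUXRVRSM' cursor=9
After op 10 (insert('A')): buf='WZUXRVRSMA' cursor=10
After op 11 (select(2,8) replace("BL")): buf='WZBLMA' cursor=4

Answer: WZBLMA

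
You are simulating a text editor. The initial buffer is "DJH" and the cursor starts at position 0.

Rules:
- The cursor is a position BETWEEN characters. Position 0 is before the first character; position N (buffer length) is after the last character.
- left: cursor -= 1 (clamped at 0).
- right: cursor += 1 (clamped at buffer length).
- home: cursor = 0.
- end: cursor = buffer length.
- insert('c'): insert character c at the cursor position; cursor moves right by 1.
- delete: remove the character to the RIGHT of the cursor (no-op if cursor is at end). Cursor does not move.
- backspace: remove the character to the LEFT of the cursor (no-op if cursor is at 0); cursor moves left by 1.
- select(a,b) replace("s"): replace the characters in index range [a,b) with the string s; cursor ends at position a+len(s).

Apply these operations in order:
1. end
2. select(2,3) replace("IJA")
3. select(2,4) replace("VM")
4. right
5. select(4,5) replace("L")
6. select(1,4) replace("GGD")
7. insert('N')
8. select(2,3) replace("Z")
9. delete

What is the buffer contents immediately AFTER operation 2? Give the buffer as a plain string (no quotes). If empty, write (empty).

After op 1 (end): buf='DJH' cursor=3
After op 2 (select(2,3) replace("IJA")): buf='DJIJA' cursor=5

Answer: DJIJA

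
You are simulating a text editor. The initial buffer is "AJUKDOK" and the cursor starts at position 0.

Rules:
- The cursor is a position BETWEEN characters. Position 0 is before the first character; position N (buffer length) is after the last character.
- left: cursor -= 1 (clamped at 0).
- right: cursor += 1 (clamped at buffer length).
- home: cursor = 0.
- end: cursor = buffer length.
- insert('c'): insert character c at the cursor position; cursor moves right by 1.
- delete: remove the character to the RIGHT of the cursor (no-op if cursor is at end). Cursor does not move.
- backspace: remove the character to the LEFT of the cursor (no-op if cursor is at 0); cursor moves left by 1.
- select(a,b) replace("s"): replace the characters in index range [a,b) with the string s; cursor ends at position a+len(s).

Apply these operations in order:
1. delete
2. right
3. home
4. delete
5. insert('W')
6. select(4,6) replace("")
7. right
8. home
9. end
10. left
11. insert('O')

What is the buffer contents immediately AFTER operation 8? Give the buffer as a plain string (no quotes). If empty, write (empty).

Answer: WUKD

Derivation:
After op 1 (delete): buf='JUKDOK' cursor=0
After op 2 (right): buf='JUKDOK' cursor=1
After op 3 (home): buf='JUKDOK' cursor=0
After op 4 (delete): buf='UKDOK' cursor=0
After op 5 (insert('W')): buf='WUKDOK' cursor=1
After op 6 (select(4,6) replace("")): buf='WUKD' cursor=4
After op 7 (right): buf='WUKD' cursor=4
After op 8 (home): buf='WUKD' cursor=0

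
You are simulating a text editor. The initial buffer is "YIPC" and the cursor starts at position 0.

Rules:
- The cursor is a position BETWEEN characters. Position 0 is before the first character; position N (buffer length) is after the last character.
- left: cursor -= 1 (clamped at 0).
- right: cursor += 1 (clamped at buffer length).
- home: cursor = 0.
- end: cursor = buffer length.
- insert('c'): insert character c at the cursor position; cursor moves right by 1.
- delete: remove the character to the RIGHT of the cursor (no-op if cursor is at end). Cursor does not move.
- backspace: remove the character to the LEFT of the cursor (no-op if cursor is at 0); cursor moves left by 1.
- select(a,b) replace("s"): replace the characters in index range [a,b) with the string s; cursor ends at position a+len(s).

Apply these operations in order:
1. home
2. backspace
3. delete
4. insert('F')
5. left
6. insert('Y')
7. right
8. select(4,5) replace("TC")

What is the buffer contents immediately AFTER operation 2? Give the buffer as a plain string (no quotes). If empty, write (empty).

After op 1 (home): buf='YIPC' cursor=0
After op 2 (backspace): buf='YIPC' cursor=0

Answer: YIPC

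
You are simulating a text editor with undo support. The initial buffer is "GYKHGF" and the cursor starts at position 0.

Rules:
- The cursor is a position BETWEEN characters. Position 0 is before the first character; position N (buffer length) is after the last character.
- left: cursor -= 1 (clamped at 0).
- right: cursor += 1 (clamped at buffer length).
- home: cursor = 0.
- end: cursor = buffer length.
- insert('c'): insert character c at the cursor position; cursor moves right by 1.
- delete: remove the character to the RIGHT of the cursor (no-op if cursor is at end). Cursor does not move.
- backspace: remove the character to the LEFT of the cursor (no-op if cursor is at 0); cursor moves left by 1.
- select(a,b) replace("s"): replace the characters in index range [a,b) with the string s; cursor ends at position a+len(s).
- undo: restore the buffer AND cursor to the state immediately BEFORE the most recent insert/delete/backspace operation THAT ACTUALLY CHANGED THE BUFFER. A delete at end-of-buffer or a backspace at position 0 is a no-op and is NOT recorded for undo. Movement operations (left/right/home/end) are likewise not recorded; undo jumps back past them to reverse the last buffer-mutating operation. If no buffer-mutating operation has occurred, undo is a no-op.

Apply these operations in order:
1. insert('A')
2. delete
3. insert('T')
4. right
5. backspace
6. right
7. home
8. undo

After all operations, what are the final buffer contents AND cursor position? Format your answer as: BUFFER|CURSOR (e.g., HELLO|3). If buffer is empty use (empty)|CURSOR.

After op 1 (insert('A')): buf='AGYKHGF' cursor=1
After op 2 (delete): buf='AYKHGF' cursor=1
After op 3 (insert('T')): buf='ATYKHGF' cursor=2
After op 4 (right): buf='ATYKHGF' cursor=3
After op 5 (backspace): buf='ATKHGF' cursor=2
After op 6 (right): buf='ATKHGF' cursor=3
After op 7 (home): buf='ATKHGF' cursor=0
After op 8 (undo): buf='ATYKHGF' cursor=3

Answer: ATYKHGF|3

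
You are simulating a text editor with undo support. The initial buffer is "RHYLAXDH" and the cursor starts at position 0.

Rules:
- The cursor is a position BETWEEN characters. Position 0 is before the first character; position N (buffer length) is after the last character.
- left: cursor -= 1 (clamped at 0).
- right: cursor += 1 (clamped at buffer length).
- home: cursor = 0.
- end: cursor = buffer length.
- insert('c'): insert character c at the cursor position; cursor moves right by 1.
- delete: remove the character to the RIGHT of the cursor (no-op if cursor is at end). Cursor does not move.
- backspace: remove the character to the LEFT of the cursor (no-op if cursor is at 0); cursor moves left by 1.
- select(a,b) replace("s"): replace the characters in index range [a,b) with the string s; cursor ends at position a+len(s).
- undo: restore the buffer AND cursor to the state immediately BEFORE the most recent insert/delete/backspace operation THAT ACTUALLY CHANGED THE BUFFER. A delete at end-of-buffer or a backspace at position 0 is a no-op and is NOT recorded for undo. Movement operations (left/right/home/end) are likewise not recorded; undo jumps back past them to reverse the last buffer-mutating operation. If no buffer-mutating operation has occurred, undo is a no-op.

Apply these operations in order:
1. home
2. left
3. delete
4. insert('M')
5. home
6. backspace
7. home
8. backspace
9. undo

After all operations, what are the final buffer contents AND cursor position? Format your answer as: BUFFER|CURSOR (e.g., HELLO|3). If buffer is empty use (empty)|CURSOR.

Answer: HYLAXDH|0

Derivation:
After op 1 (home): buf='RHYLAXDH' cursor=0
After op 2 (left): buf='RHYLAXDH' cursor=0
After op 3 (delete): buf='HYLAXDH' cursor=0
After op 4 (insert('M')): buf='MHYLAXDH' cursor=1
After op 5 (home): buf='MHYLAXDH' cursor=0
After op 6 (backspace): buf='MHYLAXDH' cursor=0
After op 7 (home): buf='MHYLAXDH' cursor=0
After op 8 (backspace): buf='MHYLAXDH' cursor=0
After op 9 (undo): buf='HYLAXDH' cursor=0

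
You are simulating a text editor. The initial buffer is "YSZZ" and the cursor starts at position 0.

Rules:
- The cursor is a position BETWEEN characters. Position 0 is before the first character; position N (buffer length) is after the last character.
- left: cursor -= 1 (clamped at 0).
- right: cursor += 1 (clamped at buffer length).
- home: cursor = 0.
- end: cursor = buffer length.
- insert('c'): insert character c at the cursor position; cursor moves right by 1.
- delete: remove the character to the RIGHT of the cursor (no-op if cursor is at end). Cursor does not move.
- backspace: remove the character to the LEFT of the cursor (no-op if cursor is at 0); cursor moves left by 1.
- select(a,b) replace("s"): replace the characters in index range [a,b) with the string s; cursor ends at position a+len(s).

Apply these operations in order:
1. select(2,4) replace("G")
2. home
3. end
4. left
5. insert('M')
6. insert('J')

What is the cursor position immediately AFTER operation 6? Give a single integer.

Answer: 4

Derivation:
After op 1 (select(2,4) replace("G")): buf='YSG' cursor=3
After op 2 (home): buf='YSG' cursor=0
After op 3 (end): buf='YSG' cursor=3
After op 4 (left): buf='YSG' cursor=2
After op 5 (insert('M')): buf='YSMG' cursor=3
After op 6 (insert('J')): buf='YSMJG' cursor=4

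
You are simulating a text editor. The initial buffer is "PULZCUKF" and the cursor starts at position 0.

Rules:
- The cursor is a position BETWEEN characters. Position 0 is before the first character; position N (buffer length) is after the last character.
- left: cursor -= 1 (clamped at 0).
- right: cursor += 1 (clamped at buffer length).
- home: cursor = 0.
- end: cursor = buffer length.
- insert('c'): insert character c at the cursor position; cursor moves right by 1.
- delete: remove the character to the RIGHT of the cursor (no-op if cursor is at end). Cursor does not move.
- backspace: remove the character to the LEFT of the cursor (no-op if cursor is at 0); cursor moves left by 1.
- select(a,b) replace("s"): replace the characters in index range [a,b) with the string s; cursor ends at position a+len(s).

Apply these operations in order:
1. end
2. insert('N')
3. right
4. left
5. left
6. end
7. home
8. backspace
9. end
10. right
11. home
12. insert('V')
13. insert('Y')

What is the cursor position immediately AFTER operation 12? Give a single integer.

Answer: 1

Derivation:
After op 1 (end): buf='PULZCUKF' cursor=8
After op 2 (insert('N')): buf='PULZCUKFN' cursor=9
After op 3 (right): buf='PULZCUKFN' cursor=9
After op 4 (left): buf='PULZCUKFN' cursor=8
After op 5 (left): buf='PULZCUKFN' cursor=7
After op 6 (end): buf='PULZCUKFN' cursor=9
After op 7 (home): buf='PULZCUKFN' cursor=0
After op 8 (backspace): buf='PULZCUKFN' cursor=0
After op 9 (end): buf='PULZCUKFN' cursor=9
After op 10 (right): buf='PULZCUKFN' cursor=9
After op 11 (home): buf='PULZCUKFN' cursor=0
After op 12 (insert('V')): buf='VPULZCUKFN' cursor=1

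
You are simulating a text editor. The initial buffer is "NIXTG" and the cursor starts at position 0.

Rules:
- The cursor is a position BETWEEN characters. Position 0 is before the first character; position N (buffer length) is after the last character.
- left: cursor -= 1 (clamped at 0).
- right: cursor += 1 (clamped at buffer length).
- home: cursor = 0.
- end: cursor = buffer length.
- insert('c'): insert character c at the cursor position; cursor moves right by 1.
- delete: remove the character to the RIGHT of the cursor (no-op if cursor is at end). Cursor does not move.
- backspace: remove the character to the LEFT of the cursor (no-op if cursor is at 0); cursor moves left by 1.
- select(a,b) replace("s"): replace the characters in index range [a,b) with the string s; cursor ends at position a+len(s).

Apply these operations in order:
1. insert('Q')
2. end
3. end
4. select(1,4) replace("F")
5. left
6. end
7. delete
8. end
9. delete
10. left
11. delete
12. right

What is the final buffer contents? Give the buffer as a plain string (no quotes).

Answer: QFT

Derivation:
After op 1 (insert('Q')): buf='QNIXTG' cursor=1
After op 2 (end): buf='QNIXTG' cursor=6
After op 3 (end): buf='QNIXTG' cursor=6
After op 4 (select(1,4) replace("F")): buf='QFTG' cursor=2
After op 5 (left): buf='QFTG' cursor=1
After op 6 (end): buf='QFTG' cursor=4
After op 7 (delete): buf='QFTG' cursor=4
After op 8 (end): buf='QFTG' cursor=4
After op 9 (delete): buf='QFTG' cursor=4
After op 10 (left): buf='QFTG' cursor=3
After op 11 (delete): buf='QFT' cursor=3
After op 12 (right): buf='QFT' cursor=3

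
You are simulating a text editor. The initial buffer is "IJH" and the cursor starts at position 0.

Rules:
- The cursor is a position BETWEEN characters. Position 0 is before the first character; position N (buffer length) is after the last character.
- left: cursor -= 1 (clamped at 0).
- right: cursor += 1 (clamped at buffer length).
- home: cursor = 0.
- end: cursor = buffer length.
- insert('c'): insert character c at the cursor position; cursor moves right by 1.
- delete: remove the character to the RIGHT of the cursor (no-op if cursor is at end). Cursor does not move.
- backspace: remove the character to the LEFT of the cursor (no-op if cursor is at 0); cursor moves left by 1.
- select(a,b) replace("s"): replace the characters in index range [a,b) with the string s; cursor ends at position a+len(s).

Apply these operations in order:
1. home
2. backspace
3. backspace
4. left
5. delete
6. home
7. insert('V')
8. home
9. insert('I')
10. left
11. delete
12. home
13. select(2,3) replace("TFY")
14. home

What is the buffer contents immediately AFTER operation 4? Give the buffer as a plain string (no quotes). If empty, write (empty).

After op 1 (home): buf='IJH' cursor=0
After op 2 (backspace): buf='IJH' cursor=0
After op 3 (backspace): buf='IJH' cursor=0
After op 4 (left): buf='IJH' cursor=0

Answer: IJH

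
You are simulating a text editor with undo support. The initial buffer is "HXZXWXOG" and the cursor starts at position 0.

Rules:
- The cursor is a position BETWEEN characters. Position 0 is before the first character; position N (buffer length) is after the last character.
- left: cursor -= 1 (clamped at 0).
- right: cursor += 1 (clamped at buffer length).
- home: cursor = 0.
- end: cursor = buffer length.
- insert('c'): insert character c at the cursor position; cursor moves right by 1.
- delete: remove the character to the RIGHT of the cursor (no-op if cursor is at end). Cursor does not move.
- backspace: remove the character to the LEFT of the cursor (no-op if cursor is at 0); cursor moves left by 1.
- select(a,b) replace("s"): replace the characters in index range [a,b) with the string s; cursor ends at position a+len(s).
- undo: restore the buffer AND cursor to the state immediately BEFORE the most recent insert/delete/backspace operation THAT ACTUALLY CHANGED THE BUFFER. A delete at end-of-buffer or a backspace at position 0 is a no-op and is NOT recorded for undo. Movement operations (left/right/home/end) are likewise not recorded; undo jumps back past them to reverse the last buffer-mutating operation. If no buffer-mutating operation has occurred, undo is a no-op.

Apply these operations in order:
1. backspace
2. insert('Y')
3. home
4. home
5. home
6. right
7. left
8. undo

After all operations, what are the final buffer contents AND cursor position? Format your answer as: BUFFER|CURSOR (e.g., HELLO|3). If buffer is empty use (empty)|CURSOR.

Answer: HXZXWXOG|0

Derivation:
After op 1 (backspace): buf='HXZXWXOG' cursor=0
After op 2 (insert('Y')): buf='YHXZXWXOG' cursor=1
After op 3 (home): buf='YHXZXWXOG' cursor=0
After op 4 (home): buf='YHXZXWXOG' cursor=0
After op 5 (home): buf='YHXZXWXOG' cursor=0
After op 6 (right): buf='YHXZXWXOG' cursor=1
After op 7 (left): buf='YHXZXWXOG' cursor=0
After op 8 (undo): buf='HXZXWXOG' cursor=0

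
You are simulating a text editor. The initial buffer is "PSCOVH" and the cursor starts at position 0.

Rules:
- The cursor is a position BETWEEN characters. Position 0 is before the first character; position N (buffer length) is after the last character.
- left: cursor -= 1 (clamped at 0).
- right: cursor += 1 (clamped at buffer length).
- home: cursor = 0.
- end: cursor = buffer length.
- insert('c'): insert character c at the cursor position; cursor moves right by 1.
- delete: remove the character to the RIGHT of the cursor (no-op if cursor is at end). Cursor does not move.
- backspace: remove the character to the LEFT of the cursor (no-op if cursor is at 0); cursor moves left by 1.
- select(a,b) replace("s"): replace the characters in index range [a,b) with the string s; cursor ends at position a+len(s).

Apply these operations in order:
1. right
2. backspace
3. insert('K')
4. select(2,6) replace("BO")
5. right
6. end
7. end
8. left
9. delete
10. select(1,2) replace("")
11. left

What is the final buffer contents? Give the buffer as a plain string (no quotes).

After op 1 (right): buf='PSCOVH' cursor=1
After op 2 (backspace): buf='SCOVH' cursor=0
After op 3 (insert('K')): buf='KSCOVH' cursor=1
After op 4 (select(2,6) replace("BO")): buf='KSBO' cursor=4
After op 5 (right): buf='KSBO' cursor=4
After op 6 (end): buf='KSBO' cursor=4
After op 7 (end): buf='KSBO' cursor=4
After op 8 (left): buf='KSBO' cursor=3
After op 9 (delete): buf='KSB' cursor=3
After op 10 (select(1,2) replace("")): buf='KB' cursor=1
After op 11 (left): buf='KB' cursor=0

Answer: KB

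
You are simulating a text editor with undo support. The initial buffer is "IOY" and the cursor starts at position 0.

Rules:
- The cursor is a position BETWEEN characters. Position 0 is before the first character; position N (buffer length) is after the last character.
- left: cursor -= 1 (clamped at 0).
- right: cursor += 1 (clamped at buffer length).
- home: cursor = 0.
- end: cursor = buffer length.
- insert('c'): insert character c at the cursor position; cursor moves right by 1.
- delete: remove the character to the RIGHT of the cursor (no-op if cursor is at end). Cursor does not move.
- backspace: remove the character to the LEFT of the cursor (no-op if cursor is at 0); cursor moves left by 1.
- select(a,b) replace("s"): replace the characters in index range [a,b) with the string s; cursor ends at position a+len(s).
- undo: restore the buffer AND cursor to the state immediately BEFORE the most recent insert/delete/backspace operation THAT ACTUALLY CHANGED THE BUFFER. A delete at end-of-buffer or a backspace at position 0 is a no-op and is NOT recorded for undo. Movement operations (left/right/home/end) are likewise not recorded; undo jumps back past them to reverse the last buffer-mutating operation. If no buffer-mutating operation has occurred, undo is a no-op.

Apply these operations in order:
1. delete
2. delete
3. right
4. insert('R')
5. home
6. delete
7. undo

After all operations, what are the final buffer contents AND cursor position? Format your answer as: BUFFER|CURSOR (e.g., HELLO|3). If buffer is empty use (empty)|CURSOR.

Answer: YR|0

Derivation:
After op 1 (delete): buf='OY' cursor=0
After op 2 (delete): buf='Y' cursor=0
After op 3 (right): buf='Y' cursor=1
After op 4 (insert('R')): buf='YR' cursor=2
After op 5 (home): buf='YR' cursor=0
After op 6 (delete): buf='R' cursor=0
After op 7 (undo): buf='YR' cursor=0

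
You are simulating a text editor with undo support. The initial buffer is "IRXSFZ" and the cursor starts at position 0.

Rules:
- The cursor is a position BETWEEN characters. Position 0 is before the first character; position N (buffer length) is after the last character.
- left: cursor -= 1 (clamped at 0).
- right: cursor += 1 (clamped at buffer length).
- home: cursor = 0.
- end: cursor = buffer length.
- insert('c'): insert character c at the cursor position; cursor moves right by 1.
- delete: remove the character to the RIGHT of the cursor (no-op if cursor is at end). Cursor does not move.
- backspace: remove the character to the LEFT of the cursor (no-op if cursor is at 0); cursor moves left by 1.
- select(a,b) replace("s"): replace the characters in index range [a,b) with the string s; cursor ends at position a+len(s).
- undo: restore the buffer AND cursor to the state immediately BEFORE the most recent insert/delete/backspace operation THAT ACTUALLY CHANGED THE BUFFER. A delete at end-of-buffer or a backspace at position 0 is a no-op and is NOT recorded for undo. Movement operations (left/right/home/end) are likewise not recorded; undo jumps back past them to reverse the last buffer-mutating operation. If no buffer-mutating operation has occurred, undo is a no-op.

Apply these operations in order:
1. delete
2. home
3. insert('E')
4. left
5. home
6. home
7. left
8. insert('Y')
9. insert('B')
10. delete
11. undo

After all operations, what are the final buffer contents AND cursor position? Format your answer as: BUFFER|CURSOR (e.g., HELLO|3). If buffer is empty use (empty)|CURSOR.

After op 1 (delete): buf='RXSFZ' cursor=0
After op 2 (home): buf='RXSFZ' cursor=0
After op 3 (insert('E')): buf='ERXSFZ' cursor=1
After op 4 (left): buf='ERXSFZ' cursor=0
After op 5 (home): buf='ERXSFZ' cursor=0
After op 6 (home): buf='ERXSFZ' cursor=0
After op 7 (left): buf='ERXSFZ' cursor=0
After op 8 (insert('Y')): buf='YERXSFZ' cursor=1
After op 9 (insert('B')): buf='YBERXSFZ' cursor=2
After op 10 (delete): buf='YBRXSFZ' cursor=2
After op 11 (undo): buf='YBERXSFZ' cursor=2

Answer: YBERXSFZ|2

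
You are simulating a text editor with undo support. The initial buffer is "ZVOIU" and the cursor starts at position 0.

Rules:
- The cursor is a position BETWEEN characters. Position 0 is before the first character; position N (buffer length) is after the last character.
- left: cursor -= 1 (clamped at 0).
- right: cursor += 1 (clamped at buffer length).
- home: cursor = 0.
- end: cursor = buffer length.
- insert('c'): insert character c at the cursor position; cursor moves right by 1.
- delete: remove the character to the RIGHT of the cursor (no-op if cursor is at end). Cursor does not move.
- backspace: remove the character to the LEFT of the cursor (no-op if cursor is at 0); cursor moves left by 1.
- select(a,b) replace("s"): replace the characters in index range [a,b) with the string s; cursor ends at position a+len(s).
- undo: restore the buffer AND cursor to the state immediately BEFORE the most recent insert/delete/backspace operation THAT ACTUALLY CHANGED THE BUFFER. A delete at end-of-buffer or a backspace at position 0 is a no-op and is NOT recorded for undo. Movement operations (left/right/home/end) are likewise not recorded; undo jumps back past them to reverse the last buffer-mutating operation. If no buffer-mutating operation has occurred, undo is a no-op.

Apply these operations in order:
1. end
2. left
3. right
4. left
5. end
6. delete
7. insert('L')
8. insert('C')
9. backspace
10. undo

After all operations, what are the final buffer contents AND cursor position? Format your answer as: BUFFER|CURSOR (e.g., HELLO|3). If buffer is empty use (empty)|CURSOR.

Answer: ZVOIULC|7

Derivation:
After op 1 (end): buf='ZVOIU' cursor=5
After op 2 (left): buf='ZVOIU' cursor=4
After op 3 (right): buf='ZVOIU' cursor=5
After op 4 (left): buf='ZVOIU' cursor=4
After op 5 (end): buf='ZVOIU' cursor=5
After op 6 (delete): buf='ZVOIU' cursor=5
After op 7 (insert('L')): buf='ZVOIUL' cursor=6
After op 8 (insert('C')): buf='ZVOIULC' cursor=7
After op 9 (backspace): buf='ZVOIUL' cursor=6
After op 10 (undo): buf='ZVOIULC' cursor=7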